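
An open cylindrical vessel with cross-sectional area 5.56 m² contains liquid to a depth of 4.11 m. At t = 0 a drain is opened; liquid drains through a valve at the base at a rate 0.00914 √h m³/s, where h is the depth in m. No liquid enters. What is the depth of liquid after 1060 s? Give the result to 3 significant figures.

1.34 m

A dh/dt = −Q_out = −0.00914 √h.
∫ h^(−1/2) dh = −(0.00914/A) ∫ dt, giving 2√h = 2√h₀ − (0.00914/A) t.
√h = √4.11 − 0.00914·1060/(2·5.56) = 2.0273 − 0.87126 = 1.1561.
h = 1.1561² = 1.3365 m.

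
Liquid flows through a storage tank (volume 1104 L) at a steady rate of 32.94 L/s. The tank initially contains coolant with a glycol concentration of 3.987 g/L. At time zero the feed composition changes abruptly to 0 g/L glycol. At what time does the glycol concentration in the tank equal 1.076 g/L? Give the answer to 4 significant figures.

43.90 s

Transient balance on the dissolved component: V dC/dt = Q(C_in − C), so τ = V/Q = 33.5155 s.
C(t) = C_in + (C₀ − C_in) e^(−t/τ). Set C = 1.076 and solve for t:
e^(−t/τ) = (C − C_in)/(C₀ − C_in) = (1.076 − 0)/(3.987 − 0) = 0.269877
t = −τ ln(…) = 33.5155 × 1.30979 = 43.8982 s.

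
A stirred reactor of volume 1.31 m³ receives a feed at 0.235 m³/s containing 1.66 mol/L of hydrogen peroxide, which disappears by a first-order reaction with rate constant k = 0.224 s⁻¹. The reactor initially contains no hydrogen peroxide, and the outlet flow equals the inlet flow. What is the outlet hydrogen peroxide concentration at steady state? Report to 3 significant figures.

Accumulation = in − out − consumed: V dC/dt = Q C_in − Q C − k V C.
At steady state: 0 = Q C_in − (Q + kV) C_ss, so C_ss = Q C_in/(Q + kV).
C_ss = 0.235·1.66/(0.235 + 0.224·1.31) = 0.39010/0.52844 = 0.73821 mol/L.

0.738 mol/L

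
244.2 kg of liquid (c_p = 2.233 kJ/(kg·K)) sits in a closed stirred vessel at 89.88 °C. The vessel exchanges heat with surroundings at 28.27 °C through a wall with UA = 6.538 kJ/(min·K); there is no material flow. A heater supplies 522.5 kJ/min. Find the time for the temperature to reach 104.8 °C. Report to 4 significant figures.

M c_p dT/dt = −UA(T − T_amb) + Q̇.
τ = M c_p/UA = 83.4045 min; T_ss = T_amb + Q̇/UA = 28.27 + 522.5/6.538 = 108.187 °C.
T(t) = T_ss + (T₀ − T_ss)e^(−t/τ); set T = 104.8:
t = −τ ln[(T − T_ss)/(T₀ − T_ss)] = −83.4045 · ln(0.185029) = 140.724 min.

140.7 min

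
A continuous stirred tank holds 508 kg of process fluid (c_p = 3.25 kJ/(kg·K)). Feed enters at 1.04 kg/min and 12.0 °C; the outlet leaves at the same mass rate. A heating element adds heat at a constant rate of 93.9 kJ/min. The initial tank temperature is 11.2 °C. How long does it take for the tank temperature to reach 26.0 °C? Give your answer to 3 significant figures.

356 min

M c_p dT/dt = ṁ c_p (T_in − T) + Q̇.
τ = M/ṁ = 488.46 min; T_ss = T_in + Q̇/(ṁ c_p) = 39.781 °C.
T(t) = T_ss + (T₀ − T_ss) e^(−t/τ). Set T = 26.0:
e^(−t/τ) = (26.0 − 39.781)/(11.2 − 39.781) = 0.48217
t = −488.46 · ln(0.48217) = 356.31 min.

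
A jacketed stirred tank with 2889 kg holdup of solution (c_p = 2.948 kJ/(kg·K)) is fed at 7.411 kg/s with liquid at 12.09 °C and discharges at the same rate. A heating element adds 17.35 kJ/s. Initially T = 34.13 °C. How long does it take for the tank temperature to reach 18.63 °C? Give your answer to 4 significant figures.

First-law balance (no shaft work): M c_p dT/dt = ṁ c_p (T_in − T) + 17.35.
τ = M/ṁ = 389.826 s; T_ss = T_in + Q̇/(ṁ c_p) = 12.8841 °C.
T(t) = T_ss + (T₀ − T_ss) e^(−t/τ). Set T = 18.63:
e^(−t/τ) = (18.63 − 12.8841)/(34.13 − 12.8841) = 0.270446
t = −389.826 · ln(0.270446) = 509.768 s.

509.8 s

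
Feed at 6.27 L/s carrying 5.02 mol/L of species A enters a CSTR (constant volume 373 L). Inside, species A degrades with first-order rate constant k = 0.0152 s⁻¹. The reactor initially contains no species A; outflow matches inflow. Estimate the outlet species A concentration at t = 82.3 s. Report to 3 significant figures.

V dC/dt = Q(C_in − C) − k V C.
dC/dt = (Q/V) C_in − (Q/V + k) C; effective rate a = Q/V + k = 0.016810 + 0.0152 = 0.032010 s⁻¹.
C_ss = Q C_in/(Q + kV) = 2.6362 mol/L; C(t) = C_ss + (C₀ − C_ss) e^(−a t).
C(82.3) = 2.6362 + (-2.6362)·e^(−0.032010·82.3) = 2.6362 + (-2.6362)·0.071762 = 2.4470 mol/L.

2.45 mol/L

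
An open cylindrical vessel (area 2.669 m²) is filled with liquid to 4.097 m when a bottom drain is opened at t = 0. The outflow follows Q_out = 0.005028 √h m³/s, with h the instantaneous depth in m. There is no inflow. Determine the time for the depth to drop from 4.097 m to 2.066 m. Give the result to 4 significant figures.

Volume balance on the tank: A dh/dt = −0.005028 √h.
Separate and integrate: 2(√h − √h₀) = −(0.005028/A) t.
t = 2A(√h₀ − √h)/0.005028 = 2·2.669·(√4.097 − √2.066)/0.005028
  = 5.33800 × (2.02410 − 1.43736) / 0.005028 = 622.922 s.

622.9 s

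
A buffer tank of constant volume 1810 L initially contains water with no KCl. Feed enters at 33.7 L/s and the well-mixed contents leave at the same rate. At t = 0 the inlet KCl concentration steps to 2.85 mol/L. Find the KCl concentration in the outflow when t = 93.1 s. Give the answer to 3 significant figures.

2.35 mol/L

Unsteady species balance (constant V, well mixed): V dC/dt = Q(C_in − C).
Rewrite as dC/dt + C/τ = C_in/τ, τ = V/Q = 53.709 s.
Solution: C(t) = C_in + (C₀ − C_in) e^(−t/τ).
C(93.1) = 2.85 + (0 − 2.85)·e^(−93.1/53.709) = 2.85 + (-2.8500)·0.17668 = 2.3465 mol/L.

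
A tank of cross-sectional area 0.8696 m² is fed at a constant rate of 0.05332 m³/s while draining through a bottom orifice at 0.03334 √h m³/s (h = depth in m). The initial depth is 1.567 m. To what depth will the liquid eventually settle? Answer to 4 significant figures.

A dh/dt = Q_in − 0.03334 √h. Steady state requires inflow = outflow:
Q_in = 0.03334 √h_ss ⇒ √h_ss = 0.05332/0.03334 = 1.59928.
h_ss = 1.59928² = 2.55770 m. (Since h₀ = 1.567 m < h_ss, the level will rise toward this value.)

2.558 m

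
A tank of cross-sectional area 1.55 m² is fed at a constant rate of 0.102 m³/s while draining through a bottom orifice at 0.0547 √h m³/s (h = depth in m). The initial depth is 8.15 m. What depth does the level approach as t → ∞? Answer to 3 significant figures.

A dh/dt = Q_in − 0.0547 √h. Steady state requires inflow = outflow:
Q_in = 0.0547 √h_ss ⇒ √h_ss = 0.102/0.0547 = 1.8647.
h_ss = 1.8647² = 3.4772 m. (Since h₀ = 8.15 m > h_ss, the level will fall toward this value.)

3.48 m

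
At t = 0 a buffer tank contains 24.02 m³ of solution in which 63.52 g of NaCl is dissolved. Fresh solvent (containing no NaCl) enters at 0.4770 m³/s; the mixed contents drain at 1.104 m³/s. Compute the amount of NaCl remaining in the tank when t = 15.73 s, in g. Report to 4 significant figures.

25.04 g

Let m(t) be the amount of NaCl. Volume: V(t) = V₀ + (Q_in − Q_out) t = 24.02 − 0.627000 t; V(15.73) = 14.1573 m³.
Species balance (pure solvent in): dm/dt = −Q_out · m/V(t).
dm/m = −Q_out dt/(V₀ − 0.627000 t); integrating gives ln(m/m₀) = −(Q_out/(Q_in−Q_out)) ln(V/V₀).
m = m₀ (V₀/V)^(Q_out/(Q_in−Q_out)) = 63.52 × (24.02/14.1573)^(-1.76077) = 25.0410 g.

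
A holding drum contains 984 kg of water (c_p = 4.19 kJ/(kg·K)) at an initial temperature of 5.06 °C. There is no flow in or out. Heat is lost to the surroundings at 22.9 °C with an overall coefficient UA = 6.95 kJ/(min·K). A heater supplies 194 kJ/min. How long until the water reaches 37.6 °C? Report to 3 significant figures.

Unsteady energy balance on the tank contents: M c_p dT/dt = −UA(T − T_amb) + Q̇.
τ = M c_p/UA = 593.23 min; T_ss = T_amb + Q̇/UA = 22.9 + 194/6.95 = 50.814 °C.
T(t) = T_ss + (T₀ − T_ss)e^(−t/τ); set T = 37.6:
t = −τ ln[(T − T_ss)/(T₀ − T_ss)] = −593.23 · ln(0.28880) = 736.81 min.

737 min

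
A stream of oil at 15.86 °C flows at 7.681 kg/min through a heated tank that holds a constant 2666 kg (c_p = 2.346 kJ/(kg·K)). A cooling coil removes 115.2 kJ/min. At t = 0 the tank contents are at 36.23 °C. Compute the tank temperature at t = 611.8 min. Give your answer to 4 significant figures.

14.06 °C

Heat balance on the well-mixed liquid: M c_p dT/dt = ṁ c_p (T_in − T) − 115.2.
Rearrange: dT/dt = (T_ss − T)/τ with τ = M/ṁ = 347.090 min and T_ss = T_in − Q̇/(ṁ c_p) = 9.46697 °C.
Integrating: T(t) = T_ss + (T₀ − T_ss) e^(−t/τ).
T(611.8) = 9.46697 + (26.7630)·e^(−611.8/347.090) = 9.46697 + (26.7630)·0.171589 = 14.0592 °C.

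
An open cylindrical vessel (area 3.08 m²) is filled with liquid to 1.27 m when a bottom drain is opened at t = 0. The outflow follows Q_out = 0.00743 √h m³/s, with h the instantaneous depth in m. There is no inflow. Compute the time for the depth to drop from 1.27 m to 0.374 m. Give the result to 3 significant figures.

427 s

With no inflow, A dh/dt = −0.00743 √h.
Separate and integrate: 2(√h − √h₀) = −(0.00743/A) t.
t = 2A(√h₀ − √h)/0.00743 = 2·3.08·(√1.27 − √0.374)/0.00743
  = 6.1600 × (1.1269 − 0.61156) / 0.00743 = 427.29 s.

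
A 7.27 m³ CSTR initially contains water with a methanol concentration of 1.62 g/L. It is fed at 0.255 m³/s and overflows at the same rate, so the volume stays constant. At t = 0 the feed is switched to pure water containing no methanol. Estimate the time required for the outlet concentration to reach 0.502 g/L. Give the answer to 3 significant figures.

Unsteady species balance (constant V, well mixed): V dC/dt = Q(C_in − C), so τ = V/Q = 28.510 s.
C(t) = C_in + (C₀ − C_in) e^(−t/τ). Set C = 0.502 and solve for t:
e^(−t/τ) = (C − C_in)/(C₀ − C_in) = (0.502 − 0)/(1.62 − 0) = 0.30988
t = −τ ln(…) = 28.510 × 1.1716 = 33.402 s.

33.4 s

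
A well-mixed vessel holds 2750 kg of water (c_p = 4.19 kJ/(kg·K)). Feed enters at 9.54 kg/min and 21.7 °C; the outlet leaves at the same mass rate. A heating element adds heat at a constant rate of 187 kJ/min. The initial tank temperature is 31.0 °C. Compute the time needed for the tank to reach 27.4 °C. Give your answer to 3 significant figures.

435 min

M c_p dT/dt = ṁ c_p (T_in − T) + Q̇.
τ = M/ṁ = 288.26 min; T_ss = T_in + Q̇/(ṁ c_p) = 26.378 °C.
T(t) = T_ss + (T₀ − T_ss) e^(−t/τ). Set T = 27.4:
e^(−t/τ) = (27.4 − 26.378)/(31.0 − 26.378) = 0.22108
t = −288.26 · ln(0.22108) = 435.05 min.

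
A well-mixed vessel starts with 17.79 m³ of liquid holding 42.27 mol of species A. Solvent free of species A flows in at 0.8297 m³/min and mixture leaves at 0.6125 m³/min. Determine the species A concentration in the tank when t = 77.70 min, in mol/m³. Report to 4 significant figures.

Total volume: dV/dt = Q_in − Q_out = 0.217200 m³/min, so V(t) = 17.79 + 0.217200 t and V(77.70) = 34.6664 m³.
No species A enters, so dm/dt = −Q_out · (m/V).
dm/m = −Q_out dt/(V₀ + 0.217200 t); integrating gives ln(m/m₀) = −(Q_out/(Q_in−Q_out)) ln(V/V₀).
m = m₀ (V₀/V)^(Q_out/(Q_in−Q_out)) = 42.27 × (17.79/34.6664)^(2.81998) = 6.44154 mol.
C = m/V = 6.44154/34.6664 = 0.185815 mol/m³.

0.1858 mol/m³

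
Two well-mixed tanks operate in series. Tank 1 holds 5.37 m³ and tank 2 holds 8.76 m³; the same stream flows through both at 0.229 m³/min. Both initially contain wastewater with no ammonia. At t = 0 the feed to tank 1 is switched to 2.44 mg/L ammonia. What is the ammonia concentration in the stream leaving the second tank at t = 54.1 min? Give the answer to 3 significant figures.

1.29 mg/L

Time constants: τᵢ = Vᵢ/Q for each well-mixed tank.
τ₁ = 5.37/0.229 = 23.450 min; τ₂ = 8.76/0.229 = 38.253 min.
Tank 1: C₁ = C_in(1 − e^(−t/τ₁)). Tank 2 (τ₁ ≠ τ₂): C₂ = C_in[1 − (τ₁ e^(−t/τ₁) − τ₂ e^(−t/τ₂))/(τ₁ − τ₂)].
At t = 54.1: e^(−t/τ₁) = 0.099554, e^(−t/τ₂) = 0.24311.
C₂ = 2.44·[1 − (23.450·0.099554 − 38.253·0.24311)/(-14.803)] = 2.44·0.52950 = 1.2920 mg/L.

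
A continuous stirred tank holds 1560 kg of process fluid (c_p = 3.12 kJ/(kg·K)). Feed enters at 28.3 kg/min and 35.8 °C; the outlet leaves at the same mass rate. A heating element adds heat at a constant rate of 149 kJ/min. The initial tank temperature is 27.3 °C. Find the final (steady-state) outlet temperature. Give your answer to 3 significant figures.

37.5 °C

M c_p dT/dt = ṁ c_p (T_in − T) + Q̇.
At steady state dT/dt = 0 ⇒ T_ss = T_in + Q̇/(ṁ c_p) = 35.8 + 149/(28.3·3.12) = 37.488 °C.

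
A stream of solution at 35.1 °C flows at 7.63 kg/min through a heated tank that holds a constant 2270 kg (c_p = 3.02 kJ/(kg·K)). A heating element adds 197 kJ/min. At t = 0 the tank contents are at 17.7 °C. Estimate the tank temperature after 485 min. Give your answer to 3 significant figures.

38.6 °C

M c_p dT/dt = ṁ c_p (T_in − T) + Q̇.
τ = M/ṁ = 297.51 min; T_ss = T_in + Q̇/(ṁ c_p) = 35.1 + 197/(7.63·3.02) = 43.649 °C.
Integrating: T(t) = T_ss + (T₀ − T_ss) e^(−t/τ).
T(485) = 43.649 + (-25.949)·e^(−485/297.51) = 43.649 + (-25.949)·0.19589 = 38.566 °C.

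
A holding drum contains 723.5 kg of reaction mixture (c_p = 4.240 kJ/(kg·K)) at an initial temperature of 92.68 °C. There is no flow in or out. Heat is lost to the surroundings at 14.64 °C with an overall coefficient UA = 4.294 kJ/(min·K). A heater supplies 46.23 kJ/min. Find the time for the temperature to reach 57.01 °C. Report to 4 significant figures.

539.7 min

Energy balance: M c_p dT/dt = −UA(T − T_amb) + Q̇.
τ = M c_p/UA = 714.401 min; T_ss = T_amb + Q̇/UA = 14.64 + 46.23/4.294 = 25.4062 °C.
T(t) = T_ss + (T₀ − T_ss)e^(−t/τ); set T = 57.01:
t = −τ ln[(T − T_ss)/(T₀ − T_ss)] = −714.401 · ln(0.469779) = 539.726 min.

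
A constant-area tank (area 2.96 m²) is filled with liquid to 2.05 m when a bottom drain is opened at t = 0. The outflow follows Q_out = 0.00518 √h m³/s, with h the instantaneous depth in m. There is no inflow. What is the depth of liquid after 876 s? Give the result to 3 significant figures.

A dh/dt = −Q_out = −0.00518 √h.
∫ h^(−1/2) dh = −(0.00518/A) ∫ dt, giving 2√h = 2√h₀ − (0.00518/A) t.
√h = √2.05 − 0.00518·876/(2·2.96) = 1.4318 − 0.76650 = 0.66528.
h = 0.66528² = 0.44260 m.

0.443 m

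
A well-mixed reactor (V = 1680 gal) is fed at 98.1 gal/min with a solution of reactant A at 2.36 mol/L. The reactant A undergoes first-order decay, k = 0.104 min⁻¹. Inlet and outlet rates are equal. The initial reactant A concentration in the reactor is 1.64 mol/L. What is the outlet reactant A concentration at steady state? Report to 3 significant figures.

0.849 mol/L

V dC/dt = Q(C_in − C) − k V C.
At steady state: 0 = Q C_in − (Q + kV) C_ss, so C_ss = Q C_in/(Q + kV).
C_ss = 98.1·2.36/(98.1 + 0.104·1680) = 231.52/272.82 = 0.84860 mol/L.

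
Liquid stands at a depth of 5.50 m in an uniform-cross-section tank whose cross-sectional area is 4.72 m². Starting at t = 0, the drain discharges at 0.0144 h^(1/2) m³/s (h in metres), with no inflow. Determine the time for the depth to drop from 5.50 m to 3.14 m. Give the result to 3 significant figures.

Accumulation of liquid (constant cross-section A): A dh/dt = −0.0144 √h.
This is separable: 2 d(√h)/dt = −0.0144/A, so √h = √h₀ − (0.0144/(2A)) t.
t = 2A(√h₀ − √h)/0.0144 = 2·4.72·(√5.50 − √3.14)/0.0144
  = 9.4400 × (2.3452 − 1.7720) / 0.0144 = 375.77 s.

376 s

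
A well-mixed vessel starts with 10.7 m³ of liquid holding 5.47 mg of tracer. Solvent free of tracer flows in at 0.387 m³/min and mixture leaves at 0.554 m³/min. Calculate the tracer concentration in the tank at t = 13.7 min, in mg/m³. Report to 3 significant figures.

Total volume: dV/dt = Q_in − Q_out = -0.16700 m³/min, so V(t) = 10.7 − 0.16700 t and V(13.7) = 8.4121 m³.
No tracer enters, so dm/dt = −Q_out · (m/V).
dm/m = −Q_out dt/(V₀ − 0.16700 t); integrating gives ln(m/m₀) = −(Q_out/(Q_in−Q_out)) ln(V/V₀).
m = m₀ (V₀/V)^(Q_out/(Q_in−Q_out)) = 5.47 × (10.7/8.4121)^(-3.3174) = 2.4626 mg.
C = m/V = 2.4626/8.4121 = 0.29274 mg/m³.

0.293 mg/m³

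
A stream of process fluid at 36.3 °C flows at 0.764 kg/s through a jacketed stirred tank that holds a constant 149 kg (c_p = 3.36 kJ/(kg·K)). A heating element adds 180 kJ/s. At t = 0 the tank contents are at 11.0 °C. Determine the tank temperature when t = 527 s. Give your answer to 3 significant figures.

First-law balance (no shaft work): M c_p dT/dt = ṁ c_p (T_in − T) + 180.
τ = M/ṁ = 195.03 s; T_ss = T_in + Q̇/(ṁ c_p) = 36.3 + 180/(0.764·3.36) = 106.42 °C.
This is linear first-order; T(t) = T_ss + (T₀ − T_ss) e^(−t/τ).
T(527) = 106.42 + (-95.420)·e^(−527/195.03) = 106.42 + (-95.420)·0.067058 = 100.02 °C.

100 °C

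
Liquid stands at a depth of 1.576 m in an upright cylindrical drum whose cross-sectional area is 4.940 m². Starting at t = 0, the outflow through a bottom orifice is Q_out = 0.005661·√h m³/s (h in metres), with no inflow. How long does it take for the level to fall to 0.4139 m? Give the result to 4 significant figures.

With no inflow, A dh/dt = −0.005661 √h.
This is separable: 2 d(√h)/dt = −0.005661/A, so √h = √h₀ − (0.005661/(2A)) t.
t = 2A(√h₀ − √h)/0.005661 = 2·4.940·(√1.576 − √0.4139)/0.005661
  = 9.88000 × (1.25539 − 0.643351) / 0.005661 = 1068.17 s.

1068 s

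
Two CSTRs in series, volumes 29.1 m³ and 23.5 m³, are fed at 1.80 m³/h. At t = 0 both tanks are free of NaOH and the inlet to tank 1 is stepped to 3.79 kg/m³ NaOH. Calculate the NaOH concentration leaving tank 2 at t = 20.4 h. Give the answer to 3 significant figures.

Each tank obeys Vᵢ dCᵢ/dt = Q(Cᵢ₋₁ − Cᵢ), so τᵢ = Vᵢ/Q.
τ₁ = 29.1/1.80 = 16.167 h; τ₂ = 23.5/1.80 = 13.056 h.
Tank 1: C₁ = C_in(1 − e^(−t/τ₁)). Tank 2 (τ₁ ≠ τ₂): C₂ = C_in[1 − (τ₁ e^(−t/τ₁) − τ₂ e^(−t/τ₂))/(τ₁ − τ₂)].
At t = 20.4: e^(−t/τ₁) = 0.28313, e^(−t/τ₂) = 0.20960.
C₂ = 3.79·[1 − (16.167·0.28313 − 13.056·0.20960)/(3.1111)] = 3.79·0.40832 = 1.5475 kg/m³.

1.55 kg/m³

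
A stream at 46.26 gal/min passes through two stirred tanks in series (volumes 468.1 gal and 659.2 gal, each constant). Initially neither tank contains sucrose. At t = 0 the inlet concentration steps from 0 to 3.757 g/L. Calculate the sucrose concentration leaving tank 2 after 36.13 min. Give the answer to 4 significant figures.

2.989 g/L

Time constants: τᵢ = Vᵢ/Q for each well-mixed tank.
τ₁ = 468.1/46.26 = 10.1189 min; τ₂ = 659.2/46.26 = 14.2499 min.
Tank 1: C₁ = C_in(1 − e^(−t/τ₁)). Tank 2 (τ₁ ≠ τ₂): C₂ = C_in[1 − (τ₁ e^(−t/τ₁) − τ₂ e^(−t/τ₂))/(τ₁ − τ₂)].
At t = 36.13: e^(−t/τ₁) = 0.0281404, e^(−t/τ₂) = 0.0792254.
C₂ = 3.757·[1 − (10.1189·0.0281404 − 14.2499·0.0792254)/(-4.13100)] = 3.757·0.795642 = 2.98923 g/L.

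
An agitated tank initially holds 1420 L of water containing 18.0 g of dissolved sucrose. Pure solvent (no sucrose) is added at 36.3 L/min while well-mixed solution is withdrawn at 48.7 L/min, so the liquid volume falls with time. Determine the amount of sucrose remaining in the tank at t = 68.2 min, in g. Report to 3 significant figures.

Total volume: dV/dt = Q_in − Q_out = -12.400 L/min, so V(t) = 1420 − 12.400 t and V(68.2) = 574.32 L.
No sucrose enters, so dm/dt = −Q_out · (m/V).
Separate: dm/m = −Q_out dt/V(t) ⇒ ln(m/m₀) = −(Q_out/(Q_in−Q_out)) ln(V/V₀).
m = m₀ (V₀/V)^(Q_out/(Q_in−Q_out)) = 18.0 × (1420/574.32)^(-3.9274) = 0.51436 g.

0.514 g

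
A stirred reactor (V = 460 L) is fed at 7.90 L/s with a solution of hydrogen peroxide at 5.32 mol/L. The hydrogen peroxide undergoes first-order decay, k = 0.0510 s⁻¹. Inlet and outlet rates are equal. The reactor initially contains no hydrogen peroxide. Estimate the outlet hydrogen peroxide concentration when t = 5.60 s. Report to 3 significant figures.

Accumulation = in − out − consumed: V dC/dt = Q C_in − Q C − k V C.
This is linear with rate a = Q/V + k = 0.068174 s⁻¹.
C_ss = Q C_in/(Q + kV) = 1.3402 mol/L; C(t) = C_ss + (C₀ − C_ss) e^(−a t).
C(5.60) = 1.3402 + (-1.3402)·e^(−0.068174·5.60) = 1.3402 + (-1.3402)·0.68265 = 0.42531 mol/L.

0.425 mol/L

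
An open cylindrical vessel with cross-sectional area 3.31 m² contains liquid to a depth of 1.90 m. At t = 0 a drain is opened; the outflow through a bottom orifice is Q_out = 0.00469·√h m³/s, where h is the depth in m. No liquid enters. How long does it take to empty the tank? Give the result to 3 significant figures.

With no inflow, A dh/dt = −0.00469 √h.
Separate and integrate: 2(√h − √h₀) = −(0.00469/A) t.
Tank is empty when √h = 0: t_empty = 2A√h₀/0.00469.
t_empty = 2·3.31·√1.90/0.00469 = 6.6200·1.3784/0.00469 = 1945.6 s.

1950 s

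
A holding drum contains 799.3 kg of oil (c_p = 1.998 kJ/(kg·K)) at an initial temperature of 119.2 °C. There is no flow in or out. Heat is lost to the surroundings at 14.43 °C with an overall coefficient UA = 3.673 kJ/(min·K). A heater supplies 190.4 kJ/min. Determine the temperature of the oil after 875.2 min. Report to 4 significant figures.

Heat balance on the well-mixed liquid: M c_p dT/dt = −UA(T − T_amb) + Q̇.
dT/dt = (T_ss − T)/τ with T_ss = T_amb + Q̇/UA = 14.43 + 190.4/3.673 = 66.2677 °C, τ = M c_p/UA = 799.3·1.998/3.673 = 434.795 min.
Integrating: T(t) = T_ss + (T₀ − T_ss) e^(−t/τ).
T(875.2) = 66.2677 + (52.9323)·0.133600 = 73.3395 °C.

73.34 °C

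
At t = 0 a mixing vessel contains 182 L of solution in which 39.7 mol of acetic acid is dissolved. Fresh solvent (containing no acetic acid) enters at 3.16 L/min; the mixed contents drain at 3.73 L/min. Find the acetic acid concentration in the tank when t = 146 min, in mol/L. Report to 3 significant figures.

Total volume: dV/dt = Q_in − Q_out = -0.57000 L/min, so V(t) = 182 − 0.57000 t and V(146) = 98.780 L.
Solute balance: dm/dt = 0 − Q_out C = −Q_out m/V(t).
Separate: dm/m = −Q_out dt/V(t) ⇒ ln(m/m₀) = −(Q_out/(Q_in−Q_out)) ln(V/V₀).
m = m₀ (V₀/V)^(Q_out/(Q_in−Q_out)) = 39.7 × (182/98.780)^(-6.5439) = 0.72784 mol.
C = m/V = 0.72784/98.780 = 0.0073683 mol/L.

0.00737 mol/L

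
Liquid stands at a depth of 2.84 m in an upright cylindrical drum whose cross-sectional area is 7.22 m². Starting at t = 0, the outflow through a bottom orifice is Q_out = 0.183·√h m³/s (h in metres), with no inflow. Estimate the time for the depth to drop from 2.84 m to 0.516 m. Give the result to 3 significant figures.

76.3 s

Accumulation of liquid (constant cross-section A): A dh/dt = −0.183 √h.
This is separable: 2 d(√h)/dt = −0.183/A, so √h = √h₀ − (0.183/(2A)) t.
t = 2A(√h₀ − √h)/0.183 = 2·7.22·(√2.84 − √0.516)/0.183
  = 14.440 × (1.6852 − 0.71833) / 0.183 = 76.295 s.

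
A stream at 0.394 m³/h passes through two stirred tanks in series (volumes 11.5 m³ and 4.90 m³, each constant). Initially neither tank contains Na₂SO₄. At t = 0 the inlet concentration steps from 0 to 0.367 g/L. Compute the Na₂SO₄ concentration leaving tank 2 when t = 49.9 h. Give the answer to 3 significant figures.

Species balance on tank i: dCᵢ/dt = (Cᵢ₋₁ − Cᵢ)/τᵢ with τᵢ = Vᵢ/Q.
τ₁ = 11.5/0.394 = 29.188 h; τ₂ = 4.90/0.394 = 12.437 h.
Solving the cascade with C₁(0)=C₂(0)=0 gives C₂(t) = C_in[1 − (τ₁ e^(−t/τ₁) − τ₂ e^(−t/τ₂))/(τ₁ − τ₂)].
At t = 49.9: e^(−t/τ₁) = 0.18094, e^(−t/τ₂) = 0.018091.
C₂ = 0.367·[1 − (29.188·0.18094 − 12.437·0.018091)/(16.751)] = 0.367·0.69817 = 0.25623 g/L.

0.256 g/L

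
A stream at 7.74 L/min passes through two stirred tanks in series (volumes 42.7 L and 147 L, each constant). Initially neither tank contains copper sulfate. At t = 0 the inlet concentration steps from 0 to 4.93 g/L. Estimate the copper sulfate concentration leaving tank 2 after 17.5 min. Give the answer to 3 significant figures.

2.25 g/L

Time constants: τᵢ = Vᵢ/Q for each well-mixed tank.
τ₁ = 42.7/7.74 = 5.5168 min; τ₂ = 147/7.74 = 18.992 min.
Solving the cascade with C₁(0)=C₂(0)=0 gives C₂(t) = C_in[1 − (τ₁ e^(−t/τ₁) − τ₂ e^(−t/τ₂))/(τ₁ − τ₂)].
At t = 17.5: e^(−t/τ₁) = 0.041914, e^(−t/τ₂) = 0.39795.
C₂ = 4.93·[1 − (5.5168·0.041914 − 18.992·0.39795)/(-13.475)] = 4.93·0.45629 = 2.2495 g/L.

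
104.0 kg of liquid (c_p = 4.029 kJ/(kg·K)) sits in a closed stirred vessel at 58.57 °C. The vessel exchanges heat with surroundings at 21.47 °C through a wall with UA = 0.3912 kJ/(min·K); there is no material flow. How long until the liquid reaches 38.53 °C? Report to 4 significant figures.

M c_p dT/dt = −UA(T − T_amb).
τ = M c_p/UA = 1071.10 min; T_ss = T_amb = 21.4700 °C.
T(t) = T_ss + (T₀ − T_ss)e^(−t/τ); set T = 38.53:
t = −τ ln[(T − T_ss)/(T₀ − T_ss)] = −1071.10 · ln(0.459838) = 832.120 min.

832.1 min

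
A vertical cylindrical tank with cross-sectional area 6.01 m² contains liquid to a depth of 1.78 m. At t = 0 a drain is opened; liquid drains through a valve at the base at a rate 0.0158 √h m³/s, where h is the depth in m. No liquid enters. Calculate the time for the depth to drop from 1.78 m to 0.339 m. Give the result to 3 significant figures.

572 s

With no inflow, A dh/dt = −0.0158 √h.
Separate and integrate: 2(√h − √h₀) = −(0.0158/A) t.
t = 2A(√h₀ − √h)/0.0158 = 2·6.01·(√1.78 − √0.339)/0.0158
  = 12.020 × (1.3342 − 0.58224) / 0.0158 = 572.04 s.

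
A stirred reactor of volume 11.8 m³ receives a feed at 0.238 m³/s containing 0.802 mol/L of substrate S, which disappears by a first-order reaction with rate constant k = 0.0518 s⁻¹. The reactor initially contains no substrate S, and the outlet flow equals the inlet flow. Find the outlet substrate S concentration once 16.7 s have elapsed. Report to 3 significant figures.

0.157 mol/L

Accumulation = in − out − consumed: V dC/dt = Q C_in − Q C − k V C.
dC/dt = (Q/V) C_in − (Q/V + k) C; effective rate a = Q/V + k = 0.020169 + 0.0518 = 0.071969 s⁻¹.
C_ss = Q C_in/(Q + kV) = 0.22476 mol/L; C(t) = C_ss + (C₀ − C_ss) e^(−a t).
C(16.7) = 0.22476 + (-0.22476)·e^(−0.071969·16.7) = 0.22476 + (-0.22476)·0.30063 = 0.15719 mol/L.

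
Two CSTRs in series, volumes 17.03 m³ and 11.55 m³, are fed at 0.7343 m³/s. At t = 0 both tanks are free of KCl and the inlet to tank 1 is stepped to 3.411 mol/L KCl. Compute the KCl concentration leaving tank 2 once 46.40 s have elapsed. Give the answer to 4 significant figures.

Time constants: τᵢ = Vᵢ/Q for each well-mixed tank.
τ₁ = 17.03/0.7343 = 23.1922 s; τ₂ = 11.55/0.7343 = 15.7293 s.
Tank 1: C₁ = C_in(1 − e^(−t/τ₁)). Tank 2 (τ₁ ≠ τ₂): C₂ = C_in[1 − (τ₁ e^(−t/τ₁) − τ₂ e^(−t/τ₂))/(τ₁ − τ₂)].
At t = 46.40: e^(−t/τ₁) = 0.135244, e^(−t/τ₂) = 0.0523441.
C₂ = 3.411·[1 − (23.1922·0.135244 − 15.7293·0.0523441)/(7.46289)] = 3.411·0.690032 = 2.35370 mol/L.

2.354 mol/L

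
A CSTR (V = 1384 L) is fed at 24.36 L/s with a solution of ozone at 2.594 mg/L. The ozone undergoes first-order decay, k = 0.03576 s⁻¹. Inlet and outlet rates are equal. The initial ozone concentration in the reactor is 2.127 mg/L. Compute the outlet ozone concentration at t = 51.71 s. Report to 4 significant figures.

0.9362 mg/L

V dC/dt = Q(C_in − C) − k V C.
This is linear with rate a = Q/V + k = 0.0533612 s⁻¹.
C_ss = Q C_in/(Q + kV) = 0.855630 mg/L; C(t) = C_ss + (C₀ − C_ss) e^(−a t).
C(51.71) = 0.855630 + (1.27137)·e^(−0.0533612·51.71) = 0.855630 + (1.27137)·0.0633357 = 0.936153 mg/L.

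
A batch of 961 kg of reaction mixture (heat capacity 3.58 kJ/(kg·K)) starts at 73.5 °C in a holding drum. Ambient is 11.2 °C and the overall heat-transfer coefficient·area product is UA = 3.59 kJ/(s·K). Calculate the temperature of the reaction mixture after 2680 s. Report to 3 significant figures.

15.0 °C

Unsteady energy balance on the tank contents: M c_p dT/dt = −UA(T − T_amb).
dT/dt = (T_ss − T)/τ with T_ss = T_amb = 11.200 °C, τ = M c_p/UA = 961·3.58/3.59 = 958.32 s.
Solution: T(t) = T_ss + (T₀ − T_ss) e^(−t/τ).
T(2680) = 11.200 + (62.300)·0.061020 = 15.002 °C.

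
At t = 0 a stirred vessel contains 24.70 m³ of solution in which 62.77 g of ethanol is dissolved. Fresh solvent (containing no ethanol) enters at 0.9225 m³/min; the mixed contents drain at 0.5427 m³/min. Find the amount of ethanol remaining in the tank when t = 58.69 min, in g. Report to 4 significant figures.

Let m(t) be the amount of ethanol. Volume: V(t) = V₀ + (Q_in − Q_out) t = 24.70 + 0.379800 t; V(58.69) = 46.9905 m³.
Species balance (pure solvent in): dm/dt = −Q_out · m/V(t).
Separate: dm/m = −Q_out dt/V(t) ⇒ ln(m/m₀) = −(Q_out/(Q_in−Q_out)) ln(V/V₀).
m = m₀ (V₀/V)^(Q_out/(Q_in−Q_out)) = 62.77 × (24.70/46.9905)^(1.42891) = 25.0403 g.

25.04 g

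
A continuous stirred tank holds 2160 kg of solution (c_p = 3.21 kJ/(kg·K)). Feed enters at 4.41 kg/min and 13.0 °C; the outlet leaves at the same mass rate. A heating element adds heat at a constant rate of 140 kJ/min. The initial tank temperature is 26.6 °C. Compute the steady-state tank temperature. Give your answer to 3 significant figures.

Unsteady energy balance on the tank contents: M c_p dT/dt = ṁ c_p (T_in − T) + 140.
At steady state dT/dt = 0 ⇒ T_ss = T_in + Q̇/(ṁ c_p) = 13.0 + 140/(4.41·3.21) = 22.890 °C.

22.9 °C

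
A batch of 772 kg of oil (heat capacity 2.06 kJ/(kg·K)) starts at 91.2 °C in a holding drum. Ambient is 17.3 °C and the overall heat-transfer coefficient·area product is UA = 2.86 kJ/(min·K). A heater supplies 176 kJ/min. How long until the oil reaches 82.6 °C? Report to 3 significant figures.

Heat balance on the well-mixed liquid: M c_p dT/dt = −UA(T − T_amb) + Q̇.
τ = M c_p/UA = 556.06 min; T_ss = T_amb + Q̇/UA = 17.3 + 176/2.86 = 78.838 °C.
T(t) = T_ss + (T₀ − T_ss)e^(−t/τ); set T = 82.6:
t = −τ ln[(T − T_ss)/(T₀ − T_ss)] = −556.06 · ln(0.30429) = 661.57 min.

662 min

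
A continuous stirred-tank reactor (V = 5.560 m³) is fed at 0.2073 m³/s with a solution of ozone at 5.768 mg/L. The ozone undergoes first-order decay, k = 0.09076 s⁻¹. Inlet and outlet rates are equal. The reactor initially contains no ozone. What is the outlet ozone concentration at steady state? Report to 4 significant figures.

1.680 mg/L

Species balance: V dC/dt = Q C_in − Q C − k V C.
At steady state: 0 = Q C_in − (Q + kV) C_ss, so C_ss = Q C_in/(Q + kV).
C_ss = 0.2073·5.768/(0.2073 + 0.09076·5.560) = 1.19571/0.711926 = 1.67954 mg/L.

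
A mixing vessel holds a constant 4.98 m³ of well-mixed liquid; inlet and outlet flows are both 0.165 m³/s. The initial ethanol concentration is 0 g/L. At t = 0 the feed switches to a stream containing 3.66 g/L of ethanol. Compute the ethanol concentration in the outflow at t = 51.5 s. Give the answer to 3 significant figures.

3.00 g/L

Mass balance on the solute (V constant): V dC/dt = Q(C_in − C).
Rewrite as dC/dt + C/τ = C_in/τ, τ = V/Q = 30.182 s.
C approaches C_in exponentially: C(t) = C_in + (C₀ − C_in) e^(−t/τ).
C(51.5) = 3.66 + (0 − 3.66)·e^(−51.5/30.182) = 3.66 + (-3.6600)·0.18153 = 2.9956 g/L.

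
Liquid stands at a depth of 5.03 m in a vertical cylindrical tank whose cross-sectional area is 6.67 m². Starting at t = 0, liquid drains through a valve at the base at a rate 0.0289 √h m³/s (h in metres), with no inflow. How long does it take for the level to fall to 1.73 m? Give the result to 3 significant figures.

Accumulation of liquid (constant cross-section A): A dh/dt = −0.0289 √h.
∫ h^(−1/2) dh = −(0.0289/A) ∫ dt, giving 2√h = 2√h₀ − (0.0289/A) t.
t = 2A(√h₀ − √h)/0.0289 = 2·6.67·(√5.03 − √1.73)/0.0289
  = 13.340 × (2.2428 − 1.3153) / 0.0289 = 428.11 s.

428 s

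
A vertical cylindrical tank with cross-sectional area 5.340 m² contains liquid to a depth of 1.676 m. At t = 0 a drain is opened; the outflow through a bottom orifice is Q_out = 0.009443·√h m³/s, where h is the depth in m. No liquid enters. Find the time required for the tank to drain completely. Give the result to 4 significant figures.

1464 s

With no inflow, A dh/dt = −0.009443 √h.
This is separable: 2 d(√h)/dt = −0.009443/A, so √h = √h₀ − (0.009443/(2A)) t.
Set h = 0: 2√h₀ = (0.009443/A) t_empty ⇒ t_empty = 2A√h₀/0.009443.
t_empty = 2·5.340·√1.676/0.009443 = 10.6800·1.29460/0.009443 = 1464.19 s.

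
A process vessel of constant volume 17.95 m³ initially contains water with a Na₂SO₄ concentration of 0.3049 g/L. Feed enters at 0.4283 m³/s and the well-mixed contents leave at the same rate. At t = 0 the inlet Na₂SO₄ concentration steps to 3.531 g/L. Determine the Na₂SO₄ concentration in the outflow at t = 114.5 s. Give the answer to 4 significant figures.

3.321 g/L

Accumulation = in − out for the solute gives V dC/dt = Q(C_in − C).
Rewrite as dC/dt + C/τ = C_in/τ, τ = V/Q = 41.9099 s.
Integrating: C(t) = C_in + (C₀ − C_in) e^(−t/τ).
C(114.5) = 3.531 + (0.3049 − 3.531)·e^(−114.5/41.9099) = 3.531 + (-3.22610)·0.0650855 = 3.32103 g/L.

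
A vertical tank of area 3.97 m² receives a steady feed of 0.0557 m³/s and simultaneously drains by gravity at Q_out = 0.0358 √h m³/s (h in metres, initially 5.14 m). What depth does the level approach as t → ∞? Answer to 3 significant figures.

Unsteady balance on liquid volume: A dh/dt = Q_in − 0.0358 √h. At steady state dh/dt = 0:
Q_in = 0.0358 √h_ss ⇒ √h_ss = 0.0557/0.0358 = 1.5559.
h_ss = 1.5559² = 2.4207 m. (Since h₀ = 5.14 m > h_ss, the level will fall toward this value.)

2.42 m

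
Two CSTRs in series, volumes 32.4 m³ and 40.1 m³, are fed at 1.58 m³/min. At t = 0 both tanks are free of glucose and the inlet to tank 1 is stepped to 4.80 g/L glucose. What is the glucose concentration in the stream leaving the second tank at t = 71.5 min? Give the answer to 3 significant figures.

Species balance on tank i: dCᵢ/dt = (Cᵢ₋₁ − Cᵢ)/τᵢ with τᵢ = Vᵢ/Q.
τ₁ = 32.4/1.58 = 20.506 min; τ₂ = 40.1/1.58 = 25.380 min.
Solving the cascade with C₁(0)=C₂(0)=0 gives C₂(t) = C_in[1 − (τ₁ e^(−t/τ₁) − τ₂ e^(−t/τ₂))/(τ₁ − τ₂)].
At t = 71.5: e^(−t/τ₁) = 0.030601, e^(−t/τ₂) = 0.059773.
C₂ = 4.80·[1 − (20.506·0.030601 − 25.380·0.059773)/(-4.8734)] = 4.80·0.81748 = 3.9239 g/L.

3.92 g/L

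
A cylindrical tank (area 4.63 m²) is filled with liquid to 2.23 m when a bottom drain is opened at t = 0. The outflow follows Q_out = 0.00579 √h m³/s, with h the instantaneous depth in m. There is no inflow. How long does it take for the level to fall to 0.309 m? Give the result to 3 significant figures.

1500 s

With no inflow, A dh/dt = −0.00579 √h.
Separate and integrate: 2(√h − √h₀) = −(0.00579/A) t.
t = 2A(√h₀ − √h)/0.00579 = 2·4.63·(√2.23 − √0.309)/0.00579
  = 9.2600 × (1.4933 − 0.55588) / 0.00579 = 1499.3 s.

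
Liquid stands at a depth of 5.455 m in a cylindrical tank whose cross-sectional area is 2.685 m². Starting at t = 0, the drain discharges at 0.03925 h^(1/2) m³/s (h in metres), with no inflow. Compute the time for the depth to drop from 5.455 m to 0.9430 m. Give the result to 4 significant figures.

186.7 s

A dh/dt = −Q_out = −0.03925 √h.
Separate and integrate: 2(√h − √h₀) = −(0.03925/A) t.
t = 2A(√h₀ − √h)/0.03925 = 2·2.685·(√5.455 − √0.9430)/0.03925
  = 5.37000 × (2.33559 − 0.971082) / 0.03925 = 186.686 s.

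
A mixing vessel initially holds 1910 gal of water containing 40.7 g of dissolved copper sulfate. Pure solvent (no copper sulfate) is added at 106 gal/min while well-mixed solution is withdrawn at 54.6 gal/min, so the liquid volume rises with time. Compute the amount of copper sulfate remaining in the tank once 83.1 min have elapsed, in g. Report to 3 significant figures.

11.7 g

Let m(t) be the amount of copper sulfate. Volume: V(t) = V₀ + (Q_in − Q_out) t = 1910 + 51.400 t; V(83.1) = 6181.3 gal.
Solute balance: dm/dt = 0 − Q_out C = −Q_out m/V(t).
dm/m = −Q_out dt/(V₀ + 51.400 t); integrating gives ln(m/m₀) = −(Q_out/(Q_in−Q_out)) ln(V/V₀).
m = m₀ (V₀/V)^(Q_out/(Q_in−Q_out)) = 40.7 × (1910/6181.3)^(1.0623) = 11.689 g.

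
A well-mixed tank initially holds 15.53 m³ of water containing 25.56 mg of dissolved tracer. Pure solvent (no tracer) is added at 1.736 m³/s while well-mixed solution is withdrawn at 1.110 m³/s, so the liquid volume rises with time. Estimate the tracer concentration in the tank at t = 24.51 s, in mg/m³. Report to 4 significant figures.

0.2448 mg/m³

Let m(t) be the amount of tracer. Volume: V(t) = V₀ + (Q_in − Q_out) t = 15.53 + 0.626000 t; V(24.51) = 30.8733 m³.
Species balance (pure solvent in): dm/dt = −Q_out · m/V(t).
Separate: dm/m = −Q_out dt/V(t) ⇒ ln(m/m₀) = −(Q_out/(Q_in−Q_out)) ln(V/V₀).
m = m₀ (V₀/V)^(Q_out/(Q_in−Q_out)) = 25.56 × (15.53/30.8733)^(1.77316) = 7.55839 mg.
C = m/V = 7.55839/30.8733 = 0.244820 mg/m³.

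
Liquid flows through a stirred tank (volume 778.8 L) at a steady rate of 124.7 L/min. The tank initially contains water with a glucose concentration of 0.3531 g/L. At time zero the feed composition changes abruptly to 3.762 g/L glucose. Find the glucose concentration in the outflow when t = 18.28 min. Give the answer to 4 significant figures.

Accumulation = in − out for the solute gives V dC/dt = Q(C_in − C).
Rewrite as dC/dt + C/τ = C_in/τ, τ = V/Q = 6.24539 min.
C approaches C_in exponentially: C(t) = C_in + (C₀ − C_in) e^(−t/τ).
C(18.28) = 3.762 + (0.3531 − 3.762)·e^(−18.28/6.24539) = 3.762 + (-3.40890)·0.0535596 = 3.57942 g/L.

3.579 g/L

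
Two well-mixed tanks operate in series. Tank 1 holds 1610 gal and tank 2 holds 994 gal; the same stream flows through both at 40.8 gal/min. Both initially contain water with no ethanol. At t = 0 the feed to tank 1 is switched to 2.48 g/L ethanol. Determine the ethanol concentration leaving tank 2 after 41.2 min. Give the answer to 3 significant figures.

Species balance on tank i: dCᵢ/dt = (Cᵢ₋₁ − Cᵢ)/τᵢ with τᵢ = Vᵢ/Q.
τ₁ = 1610/40.8 = 39.461 min; τ₂ = 994/40.8 = 24.363 min.
Tank 1: C₁ = C_in(1 − e^(−t/τ₁)). Tank 2 (τ₁ ≠ τ₂): C₂ = C_in[1 − (τ₁ e^(−t/τ₁) − τ₂ e^(−t/τ₂))/(τ₁ − τ₂)].
At t = 41.2: e^(−t/τ₁) = 0.35202, e^(−t/τ₂) = 0.18432.
C₂ = 2.48·[1 − (39.461·0.35202 − 24.363·0.18432)/(15.098)] = 2.48·0.37737 = 0.93588 g/L.

0.936 g/L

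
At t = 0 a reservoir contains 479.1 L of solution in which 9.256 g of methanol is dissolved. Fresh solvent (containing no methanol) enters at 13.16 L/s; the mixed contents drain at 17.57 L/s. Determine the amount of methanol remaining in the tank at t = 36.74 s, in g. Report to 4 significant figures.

Let m(t) be the amount of methanol. Volume: V(t) = V₀ + (Q_in − Q_out) t = 479.1 − 4.41000 t; V(36.74) = 317.077 L.
Solute balance: dm/dt = 0 − Q_out C = −Q_out m/V(t).
dm/m = −Q_out dt/(V₀ − 4.41000 t); integrating gives ln(m/m₀) = −(Q_out/(Q_in−Q_out)) ln(V/V₀).
m = m₀ (V₀/V)^(Q_out/(Q_in−Q_out)) = 9.256 × (479.1/317.077)^(-3.98413) = 1.78740 g.

1.787 g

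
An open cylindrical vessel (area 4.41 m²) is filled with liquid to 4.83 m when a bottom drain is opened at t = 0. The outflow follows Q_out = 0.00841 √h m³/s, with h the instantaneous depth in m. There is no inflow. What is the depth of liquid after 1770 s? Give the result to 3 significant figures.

0.260 m

Mass balance (ρ constant): A dh/dt = −0.00841 √h.
This is separable: 2 d(√h)/dt = −0.00841/A, so √h = √h₀ − (0.00841/(2A)) t.
√h = √4.83 − 0.00841·1770/(2·4.41) = 2.1977 − 1.6877 = 0.51001.
h = 0.51001² = 0.26011 m.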